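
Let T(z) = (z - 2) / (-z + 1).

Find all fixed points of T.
{-sqrt(2), sqrt(2)}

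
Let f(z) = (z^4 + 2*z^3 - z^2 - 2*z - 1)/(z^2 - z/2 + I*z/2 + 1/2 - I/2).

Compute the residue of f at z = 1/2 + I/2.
Write f(z) = P(z)/Q(z) with P(z) = z^4 + 2*z^3 - z^2 - 2*z - 1 and Q(z) = z^2 - z/2 + I*z/2 + 1/2 - I/2.
The denominator factors as Q(z) = (z - 1/2 - I/2)*(z + I), so z = 1/2 + I/2 is a simple zero of Q and P is analytic there; z = 1/2 + I/2 is therefore a simple pole and
  Res(f, z₀) = P(z₀)/Q'(z₀).

Q'(z) = 2*z - 1/2 + I/2, so Q'(1/2 + I/2) = 1/2 + 3*I/2.
P(1/2 + I/2) = -11/4 - I.

Res(f, 1/2 + I/2) = (-11/4 - I)/(1/2 + 3*I/2) = -23/20 + 29*I/20

Final answer: -23/20 + 29*I/20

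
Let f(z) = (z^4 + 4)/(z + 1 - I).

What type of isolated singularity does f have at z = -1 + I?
The numerator vanishes at z = -1 + I ((-1 + I)^4 = -4), so it is divisible by z + 1 - I:
  z^4 + 4 = (z + 1 - I)*(z^3 - z^2 + I*z^2 - 2*I*z + 2 + 2*I)
Hence for z ≠ -1 + I, f(z) = z^3 - z^2 + I*z^2 - 2*I*z + 2 + 2*I, a polynomial, and lim_{z→-1 + I} f(z) = 8 + 8*I is finite.
So the singularity is removable.

Final answer: removable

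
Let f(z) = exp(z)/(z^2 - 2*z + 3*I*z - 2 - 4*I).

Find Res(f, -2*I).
Write f(z) = P(z)/Q(z) with P(z) = exp(z) and Q(z) = z^2 - 2*z + 3*I*z - 2 - 4*I.
The denominator factors as Q(z) = (z + 2*I)*(z - 2 + I), so z = -2*I is a simple zero of Q and P is analytic there; z = -2*I is therefore a simple pole and
  Res(f, z₀) = P(z₀)/Q'(z₀).

Q'(z) = 2*z - 2 + 3*I, so Q'(-2*I) = -2 - I.
P(-2*I) = exp(-2*I).

Res(f, -2*I) = (exp(-2*I))/(-2 - I) = (-2/5 + I/5)*exp(-2*I)

Final answer: (-2/5 + I/5)*exp(-2*I)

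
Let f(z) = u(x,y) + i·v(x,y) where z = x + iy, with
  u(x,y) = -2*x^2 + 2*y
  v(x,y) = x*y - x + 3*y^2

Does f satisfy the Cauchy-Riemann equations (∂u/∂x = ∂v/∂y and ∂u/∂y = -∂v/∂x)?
∂u/∂x = -4*x
∂v/∂y = x + 6*y
∂u/∂y = 2
∂v/∂x = y - 1
∂u/∂x ≠ ∂v/∂y and ∂u/∂y ≠ -∂v/∂x; the Cauchy-Riemann equations are not satisfied, so f is not analytic.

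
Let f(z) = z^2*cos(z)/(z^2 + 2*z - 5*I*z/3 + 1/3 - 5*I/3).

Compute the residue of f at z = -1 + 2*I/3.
Write f(z) = P(z)/Q(z) with P(z) = z^2*cos(z) and Q(z) = z^2 + 2*z - 5*I*z/3 + 1/3 - 5*I/3.
The denominator factors as Q(z) = (z + 1 - 2*I/3)*(z + 1 - I), so z = -1 + 2*I/3 is a simple zero of Q and P is analytic there; z = -1 + 2*I/3 is therefore a simple pole and
  Res(f, z₀) = P(z₀)/Q'(z₀).

Q'(z) = 2*z + 2 - 5*I/3, so Q'(-1 + 2*I/3) = -I/3.
P(-1 + 2*I/3) = (5/9 - 4*I/3)*cos(1 - 2*I/3).

Res(f, -1 + 2*I/3) = ((5/9 - 4*I/3)*cos(1 - 2*I/3))/(-I/3) = (4 + 5*I/3)*cos(1 - 2*I/3)

Final answer: (4 + 5*I/3)*cos(1 - 2*I/3)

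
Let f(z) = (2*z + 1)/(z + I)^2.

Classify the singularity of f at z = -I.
Write f(z) = g(z)/(z + I)^2 with g(z) = 2*z + 1.
g is entire and g(-I) = 1 - 2*I ≠ 0, so no factor of (z + I) cancels: the Laurent expansion of f about z = -I starts at the power -2, i.e. lim_{z→z₀} (z - z₀)^2 f(z) = 1 - 2*I is finite and nonzero.
So z = -I is a pole of order 2.

Final answer: pole of order 2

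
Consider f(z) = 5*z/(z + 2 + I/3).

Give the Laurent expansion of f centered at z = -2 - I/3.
Put w = z - (-2 - I/3), i.e. z = w - 2 - I/3. The denominator is w, so it suffices to rewrite the numerator in powers of w.

P(z) = 5*z
P(w - 2 - I/3) = -10 - 5*I/3 + 5*w

Dividing each term by w:
  f = (-10 - 5*I/3)/w + 5

Substituting back w = z + 2 + I/3:
  f(z) = (-10 - 5*I/3)/(z + 2 + I/3) + 5

The series is finite because the numerator is a polynomial; the negative powers form the principal part, and the coefficient of 1/(z + 2 + I/3) gives Res(f, -2 - I/3) = -10 - 5*I/3.

Final answer: (-10 - 5*I/3)/(z + 2 + I/3) + 5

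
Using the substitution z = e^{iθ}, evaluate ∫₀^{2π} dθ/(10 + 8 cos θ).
Let J = ∫₀^{2π} dθ/(10 + 8 cos θ).
Put z = e^{iθ}: then cos θ = (z + 1/z)/2, dθ = dz/(iz), and z runs once counterclockwise around |z| = 1:
  J = ∮_{|z|=1} 1/(10 + 8*(z + 1/z)/2) · dz/(iz) = (2/i) ∮_{|z|=1} dz/(8*z^2 + 20*z + 8).
The roots of 8*z^2 + 20*z + 8 are z = (-10 ± sqrt(10^2 - 8^2))/8, with sqrt(36) = 6; their product is 1, so only z₊ = -1/2 lies inside the unit circle (z₋ = -2 lies outside).
z₊ is a simple zero of q(z) = 8*z^2 + 20*z + 8, so Res(1/q, z₊) = 1/q'(z₊) with q'(z) = 16*z + 20; and q'(z₊) = 8*(z₊ - z₋) = 12.
Therefore J = (2/i) · 2πi · 1/(12) = 2*pi/(6) = pi/3

Final answer: pi/3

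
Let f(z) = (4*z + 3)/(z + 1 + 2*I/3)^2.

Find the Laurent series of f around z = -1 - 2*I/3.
(-1 - 8*I/3)/(z + 1 + 2*I/3)^2 + 4/(z + 1 + 2*I/3)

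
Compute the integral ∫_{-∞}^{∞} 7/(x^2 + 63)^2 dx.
sqrt(7)*pi/378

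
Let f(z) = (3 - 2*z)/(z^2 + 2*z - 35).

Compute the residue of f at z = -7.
Write f(z) = P(z)/Q(z) with P(z) = 3 - 2*z and Q(z) = z^2 + 2*z - 35.
The denominator factors as Q(z) = (z + 7)*(z - 5), so z = -7 is a simple zero of Q and P is analytic there; z = -7 is therefore a simple pole and
  Res(f, z₀) = P(z₀)/Q'(z₀).

Q'(z) = 2*z + 2, so Q'(-7) = -12.
P(-7) = 17.

Res(f, -7) = (17)/(-12) = -17/12

Final answer: -17/12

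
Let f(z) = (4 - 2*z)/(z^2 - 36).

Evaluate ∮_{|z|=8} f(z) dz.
By the residue theorem, ∮_C f(z) dz = 2πi · (sum of the residues of f at the poles inside |z| = 8).

The denominator factors as (z - 6)*(z + 6), so the singularities of f are simple poles at z = 6, z = -6.
  |6|² = 36 < 64 = 8², so this pole is inside the contour.
  |-6|² = 36 < 64 = 8², so this pole is inside the contour.

With P(z) = 4 - 2*z and Q(z) = z^2 - 36, each pole is simple, so Res(f, z₀) = P(z₀)/Q'(z₀) with Q'(z) = 2*z.
  Res(f, 6) = P(6)/Q'(6) = (-8)/(12) = -2/3
  Res(f, -6) = P(-6)/Q'(-6) = (16)/(-12) = -4/3

Sum of residues inside C: -2
∮_C f(z) dz = 2πi · (-2) = -4*I*pi

Final answer: -4*I*pi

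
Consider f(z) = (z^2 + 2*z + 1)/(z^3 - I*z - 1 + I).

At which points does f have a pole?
{-1 - I, I, 1}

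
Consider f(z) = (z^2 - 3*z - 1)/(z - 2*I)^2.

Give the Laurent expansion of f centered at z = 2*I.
Put w = z - (2*I), i.e. z = w + 2*I. The denominator is w^2, so it suffices to rewrite the numerator in powers of w.

P(z) = z^2 - 3*z - 1
P(w + 2*I) = -5 - 6*I + (-3 + 4*I)*w + w^2

Dividing each term by w^2:
  f = (-5 - 6*I)/w^2 + (-3 + 4*I)/w + 1

Substituting back w = z - 2*I:
  f(z) = (-5 - 6*I)/(z - 2*I)^2 + (-3 + 4*I)/(z - 2*I) + 1

The series is finite because the numerator is a polynomial; the negative powers form the principal part, and the coefficient of 1/(z - 2*I) gives Res(f, 2*I) = -3 + 4*I.

Final answer: (-5 - 6*I)/(z - 2*I)^2 + (-3 + 4*I)/(z - 2*I) + 1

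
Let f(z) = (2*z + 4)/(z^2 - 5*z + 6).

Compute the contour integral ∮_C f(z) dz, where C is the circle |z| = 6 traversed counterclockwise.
4*I*pi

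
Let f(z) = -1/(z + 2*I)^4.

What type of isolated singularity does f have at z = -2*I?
Write f(z) = g(z)/(z + 2*I)^4 with g(z) = -1.
g is entire and g(-2*I) = -1 ≠ 0, so no factor of (z + 2*I) cancels: the Laurent expansion of f about z = -2*I starts at the power -4, i.e. lim_{z→z₀} (z - z₀)^4 f(z) = -1 is finite and nonzero.
So z = -2*I is a pole of order 4.

Final answer: pole of order 4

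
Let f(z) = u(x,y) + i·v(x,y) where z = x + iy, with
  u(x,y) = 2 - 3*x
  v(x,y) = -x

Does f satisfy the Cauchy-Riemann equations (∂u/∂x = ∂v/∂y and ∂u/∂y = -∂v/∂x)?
∂u/∂x = -3
∂v/∂y = 0
∂u/∂y = 0
∂v/∂x = -1
∂u/∂x ≠ ∂v/∂y and ∂u/∂y ≠ -∂v/∂x; the Cauchy-Riemann equations are not satisfied, so f is not analytic.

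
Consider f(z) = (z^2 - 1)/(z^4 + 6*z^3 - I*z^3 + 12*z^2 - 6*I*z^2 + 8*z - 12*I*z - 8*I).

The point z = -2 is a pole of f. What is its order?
Factor the denominator:
  z^4 + 6*z^3 - I*z^3 + 12*z^2 - 6*I*z^2 + 8*z - 12*I*z - 8*I = (z + 2)^3*(z - I)

The numerator P(z) = z^2 - 1 has P(-2) = 3 ≠ 0, so no factor of (z + 2) cancels.
Near z = -2 we can therefore write f(z) = g(z)/(z + 2)^3 with g analytic at -2 and g(-2) ≠ 0 (g is the numerator divided by the remaining denominator factors).

Hence z = -2 is a pole of order 3.

Final answer: 3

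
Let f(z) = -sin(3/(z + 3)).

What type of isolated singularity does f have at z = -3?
Let u = z + 3. Then
  sin(3/u) = Σ_{k≥0} (-1)^k (3)^(2k+1)/((2k+1)!·u^(2k+1)) = 3/u - 9/(2*u^3) + 81/(40*u^5) + ...
which has infinitely many negative powers of u, so sin(3/(z + 3)) has an essential singularity at z = -3.
So the singularity is essential.

Final answer: essential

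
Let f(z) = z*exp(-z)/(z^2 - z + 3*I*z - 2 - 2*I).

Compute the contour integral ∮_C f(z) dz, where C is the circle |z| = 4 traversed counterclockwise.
By the residue theorem, ∮_C f(z) dz = 2πi · (sum of the residues of f at the poles inside |z| = 4).

The denominator factors as (z + 2*I)*(z - 1 + I), so the singularities of f are simple poles at z = -2*I, z = 1 - I.
  |-2*I|² = 4 < 16 = 4², so this pole is inside the contour.
  |1 - I|² = 2 < 16 = 4², so this pole is inside the contour.

With P(z) = z*exp(-z) and Q(z) = z^2 - z + 3*I*z - 2 - 2*I, each pole is simple, so Res(f, z₀) = P(z₀)/Q'(z₀) with Q'(z) = 2*z - 1 + 3*I.
  Res(f, -2*I) = P(-2*I)/Q'(-2*I) = (-2*I*exp(2*I))/(-1 - I) = (1 + I)*exp(2*I)
  Res(f, 1 - I) = P(1 - I)/Q'(1 - I) = ((1 - I)*exp(-1 + I))/(1 + I) = -I*exp(-1 + I)

Sum of residues inside C: -I*exp(-1 + I) + (1 + I)*exp(2*I)
∮_C f(z) dz = 2πi · (-I*exp(-1 + I) + (1 + I)*exp(2*I)) = pi*(-2 + 2*I)*exp(2*I) + 2*pi*exp(-1 + I)

Final answer: pi*(-2 + 2*I)*exp(2*I) + 2*pi*exp(-1 + I)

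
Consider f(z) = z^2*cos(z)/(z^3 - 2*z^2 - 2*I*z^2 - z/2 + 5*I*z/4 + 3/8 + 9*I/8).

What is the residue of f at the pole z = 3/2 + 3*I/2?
Write f(z) = P(z)/Q(z) with P(z) = z^2*cos(z) and Q(z) = z^3 - 2*z^2 - 2*I*z^2 - z/2 + 5*I*z/4 + 3/8 + 9*I/8.
The denominator factors as Q(z) = (z - 1 - I/2)*(z + 1/2)*(z - 3/2 - 3*I/2), so z = 3/2 + 3*I/2 is a simple zero of Q and P is analytic there; z = 3/2 + 3*I/2 is therefore a simple pole and
  Res(f, z₀) = P(z₀)/Q'(z₀).

Q'(z) = 3*z^2 - 4*z - 4*I*z - 1/2 + 5*I/4, so Q'(3/2 + 3*I/2) = -1/2 + 11*I/4.
P(3/2 + 3*I/2) = 9*I*cos(3/2 + 3*I/2)/2.

Res(f, 3/2 + 3*I/2) = (9*I*cos(3/2 + 3*I/2)/2)/(-1/2 + 11*I/4) = (198/125 - 36*I/125)*cos(3/2 + 3*I/2)

Final answer: (198/125 - 36*I/125)*cos(3/2 + 3*I/2)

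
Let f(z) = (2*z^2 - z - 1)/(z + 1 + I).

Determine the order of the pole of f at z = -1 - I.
1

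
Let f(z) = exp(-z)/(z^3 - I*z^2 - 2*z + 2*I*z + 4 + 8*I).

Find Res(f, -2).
(5/68 - 3*I/68)*exp(2)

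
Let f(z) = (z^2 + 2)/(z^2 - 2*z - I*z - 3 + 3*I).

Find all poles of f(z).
The singularities of f are the zeros of the denominator. Factoring,
  z^2 - 2*z - I*z - 3 + 3*I = (z - 3)*(z + 1 - I)
so the candidates are z = 3, z = -1 + I.

Check the numerator P(z) = z^2 + 2 at each one:
  P(3) = 11 ≠ 0, so z = 3 is a (simple) pole.
  P(-1 + I) = 2 - 2*I ≠ 0, so z = -1 + I is a (simple) pole.

Poles of f: {-1 + I, 3}

Final answer: {-1 + I, 3}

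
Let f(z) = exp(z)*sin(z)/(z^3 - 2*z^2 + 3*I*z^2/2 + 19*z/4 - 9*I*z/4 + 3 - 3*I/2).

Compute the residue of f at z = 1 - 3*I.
Write f(z) = P(z)/Q(z) with P(z) = exp(z)*sin(z) and Q(z) = z^3 - 2*z^2 + 3*I*z^2/2 + 19*z/4 - 9*I*z/4 + 3 - 3*I/2.
The denominator factors as Q(z) = (z - 3/2 - 3*I/2)*(z + 1/2)*(z - 1 + 3*I), so z = 1 - 3*I is a simple zero of Q and P is analytic there; z = 1 - 3*I is therefore a simple pole and
  Res(f, z₀) = P(z₀)/Q'(z₀).

Q'(z) = 3*z^2 - 4*z + 3*I*z + 19/4 - 9*I/4, so Q'(1 - 3*I) = -57/4 - 21*I/4.
P(1 - 3*I) = exp(1 - 3*I)*sin(1 - 3*I).

Res(f, 1 - 3*I) = (exp(1 - 3*I)*sin(1 - 3*I))/(-57/4 - 21*I/4) = (-38/615 + 14*I/615)*exp(1 - 3*I)*sin(1 - 3*I)

Final answer: (-38/615 + 14*I/615)*exp(1 - 3*I)*sin(1 - 3*I)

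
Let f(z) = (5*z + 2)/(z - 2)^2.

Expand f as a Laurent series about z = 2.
Put w = z - (2), i.e. z = w + 2. The denominator is w^2, so it suffices to rewrite the numerator in powers of w.

P(z) = 5*z + 2
P(w + 2) = 12 + 5*w

Dividing each term by w^2:
  f = 12/w^2 + 5/w

Substituting back w = z - 2:
  f(z) = 12/(z - 2)^2 + 5/(z - 2)

The series is finite because the numerator is a polynomial; the negative powers form the principal part, and the coefficient of 1/(z - 2) gives Res(f, 2) = 5.

Final answer: 12/(z - 2)^2 + 5/(z - 2)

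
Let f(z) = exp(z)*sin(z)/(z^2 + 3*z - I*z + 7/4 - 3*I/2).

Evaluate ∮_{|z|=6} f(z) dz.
By the residue theorem, ∮_C f(z) dz = 2πi · (sum of the residues of f at the poles inside |z| = 6).

The denominator factors as (z + 1 - I/2)*(z + 2 - I/2), so the singularities of f are simple poles at z = -1 + I/2, z = -2 + I/2.
  |-1 + I/2|² = 5/4 < 36 = 6², so this pole is inside the contour.
  |-2 + I/2|² = 17/4 < 36 = 6², so this pole is inside the contour.

With P(z) = exp(z)*sin(z) and Q(z) = z^2 + 3*z - I*z + 7/4 - 3*I/2, each pole is simple, so Res(f, z₀) = P(z₀)/Q'(z₀) with Q'(z) = 2*z + 3 - I.
  Res(f, -1 + I/2) = P(-1 + I/2)/Q'(-1 + I/2) = (-exp(-1 + I/2)*sin(1 - I/2))/(1) = -exp(-1 + I/2)*sin(1 - I/2)
  Res(f, -2 + I/2) = P(-2 + I/2)/Q'(-2 + I/2) = (-exp(-2 + I/2)*sin(2 - I/2))/(-1) = exp(-2 + I/2)*sin(2 - I/2)

Sum of residues inside C: -exp(-1 + I/2)*sin(1 - I/2) + exp(-2 + I/2)*sin(2 - I/2)
∮_C f(z) dz = 2πi · (-exp(-1 + I/2)*sin(1 - I/2) + exp(-2 + I/2)*sin(2 - I/2)) = -2*I*pi*exp(-1 + I/2)*sin(1 - I/2) + 2*I*pi*exp(-2 + I/2)*sin(2 - I/2)

Final answer: -2*I*pi*exp(-1 + I/2)*sin(1 - I/2) + 2*I*pi*exp(-2 + I/2)*sin(2 - I/2)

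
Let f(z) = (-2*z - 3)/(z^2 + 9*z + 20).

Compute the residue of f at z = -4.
Write f(z) = P(z)/Q(z) with P(z) = -2*z - 3 and Q(z) = z^2 + 9*z + 20.
The denominator factors as Q(z) = (z + 5)*(z + 4), so z = -4 is a simple zero of Q and P is analytic there; z = -4 is therefore a simple pole and
  Res(f, z₀) = P(z₀)/Q'(z₀).

Q'(z) = 2*z + 9, so Q'(-4) = 1.
P(-4) = 5.

Res(f, -4) = (5)/(1) = 5

Final answer: 5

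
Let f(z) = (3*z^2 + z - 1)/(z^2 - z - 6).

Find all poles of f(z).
{-2, 3}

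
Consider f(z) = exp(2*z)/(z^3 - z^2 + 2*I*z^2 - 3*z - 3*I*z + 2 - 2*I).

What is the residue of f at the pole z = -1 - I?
Write f(z) = P(z)/Q(z) with P(z) = exp(2*z) and Q(z) = z^3 - z^2 + 2*I*z^2 - 3*z - 3*I*z + 2 - 2*I.
The denominator factors as Q(z) = (z + I)*(z + 1 + I)*(z - 2), so z = -1 - I is a simple zero of Q and P is analytic there; z = -1 - I is therefore a simple pole and
  Res(f, z₀) = P(z₀)/Q'(z₀).

Q'(z) = 3*z^2 - 2*z + 4*I*z - 3 - 3*I, so Q'(-1 - I) = 3 + I.
P(-1 - I) = exp(-2 - 2*I).

Res(f, -1 - I) = (exp(-2 - 2*I))/(3 + I) = (3/10 - I/10)*exp(-2 - 2*I)

Final answer: (3/10 - I/10)*exp(-2 - 2*I)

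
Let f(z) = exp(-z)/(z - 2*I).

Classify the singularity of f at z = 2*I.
pole of order 1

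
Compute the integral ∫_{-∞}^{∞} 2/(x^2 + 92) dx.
Let f(z) = 2/(z^2 + 92). The denominator has no real zeros and deg Q - deg P = 2 ≥ 2, so the integral of f over the upper semicircle |z| = R tends to 0 as R → ∞. Closing the contour in the upper half-plane,
  ∫_{-∞}^{∞} f(x) dx = 2πi · Σ Res(f, z_k)  over the poles with Im z_k > 0.

Zeros of the denominator: z^2 + 92 = 0 gives z = ±2*sqrt(23)*I.
Upper half-plane: z = 2*sqrt(23)*I (simple).

Each pole is a simple zero of Q(z) = z^2 + 92, so Res(f, z₀) = P(z₀)/Q'(z₀) with P(z) = 2, Q'(z) = 2*z:
  Res(f, 2*sqrt(23)*I) = (2)/(4*sqrt(23)*I) = -sqrt(23)*I/46

∫_{-∞}^{∞} f(x) dx = 2πi · (-sqrt(23)*I/46) = sqrt(23)*pi/23

Final answer: sqrt(23)*pi/23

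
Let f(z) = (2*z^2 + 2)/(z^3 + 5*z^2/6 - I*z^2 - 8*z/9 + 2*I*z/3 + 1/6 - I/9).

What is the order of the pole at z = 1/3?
2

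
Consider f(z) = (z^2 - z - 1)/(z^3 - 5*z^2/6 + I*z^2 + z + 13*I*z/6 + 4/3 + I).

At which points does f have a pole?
The singularities of f are the zeros of the denominator. Factoring,
  z^3 - 5*z^2/6 + I*z^2 + z + 13*I*z/6 + 4/3 + I = (z - 3/2 + 2*I)*(z - I)*(z + 2/3)
so the candidates are z = 3/2 - 2*I, z = I, z = -2/3.

Check the numerator P(z) = z^2 - z - 1 at each one:
  P(3/2 - 2*I) = -17/4 - 4*I ≠ 0, so z = 3/2 - 2*I is a (simple) pole.
  P(I) = -2 - I ≠ 0, so z = I is a (simple) pole.
  P(-2/3) = 1/9 ≠ 0, so z = -2/3 is a (simple) pole.

Poles of f: {-2/3, I, 3/2 - 2*I}

Final answer: {-2/3, I, 3/2 - 2*I}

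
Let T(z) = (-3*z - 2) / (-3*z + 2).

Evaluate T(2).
Substitute z = 2:
  numerator:   -3*(2) - 2 = -8
  denominator: -3*(2) + 2 = -4
T(2) = (-8)/(-4) = 2

Final answer: 2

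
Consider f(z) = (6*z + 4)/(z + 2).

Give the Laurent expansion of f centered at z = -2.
-8/(z + 2) + 6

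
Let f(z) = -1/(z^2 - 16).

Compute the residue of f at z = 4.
-1/8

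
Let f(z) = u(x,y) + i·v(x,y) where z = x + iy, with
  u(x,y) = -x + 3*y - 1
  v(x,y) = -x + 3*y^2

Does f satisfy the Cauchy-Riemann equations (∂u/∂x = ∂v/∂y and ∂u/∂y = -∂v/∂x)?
∂u/∂x = -1
∂v/∂y = 6*y
∂u/∂y = 3
∂v/∂x = -1
∂u/∂x ≠ ∂v/∂y and ∂u/∂y ≠ -∂v/∂x; the Cauchy-Riemann equations are not satisfied, so f is not analytic.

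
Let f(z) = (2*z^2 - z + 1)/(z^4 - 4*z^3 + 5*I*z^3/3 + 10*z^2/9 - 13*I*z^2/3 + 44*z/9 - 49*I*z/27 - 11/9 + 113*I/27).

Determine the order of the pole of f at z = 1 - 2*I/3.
2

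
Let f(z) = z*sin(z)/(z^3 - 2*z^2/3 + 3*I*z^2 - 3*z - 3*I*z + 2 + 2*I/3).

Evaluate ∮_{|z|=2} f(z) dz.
By the residue theorem, ∮_C f(z) dz = 2πi · (sum of the residues of f at the poles inside |z| = 2).

The denominator factors as (z - 1 + I)*(z + 1 + 2*I)*(z - 2/3), so the singularities of f are simple poles at z = 1 - I, z = -1 - 2*I, z = 2/3.
  |1 - I|² = 2 < 4 = 2², so this pole is inside the contour.
  |-1 - 2*I|² = 5 > 4 = 2², so this pole is outside the contour.
  |2/3|² = 4/9 < 4 = 2², so this pole is inside the contour.

With P(z) = z*sin(z) and Q(z) = z^3 - 2*z^2/3 + 3*I*z^2 - 3*z - 3*I*z + 2 + 2*I/3, each pole is simple, so Res(f, z₀) = P(z₀)/Q'(z₀) with Q'(z) = 3*z^2 - 4*z/3 + 6*I*z - 3 - 3*I.
  Res(f, 1 - I) = P(1 - I)/Q'(1 - I) = ((1 - I)*sin(1 - I))/(5/3 - 5*I/3) = 3*sin(1 - I)/5
  Res(f, 2/3) = P(2/3)/Q'(2/3) = (2*sin(2/3)/3)/(-23/9 + I) = (-69/305 - 27*I/305)*sin(2/3)

Sum of residues inside C: 3*sin(1 - I)/5 + (-69/305 - 27*I/305)*sin(2/3)
∮_C f(z) dz = 2πi · (3*sin(1 - I)/5 + (-69/305 - 27*I/305)*sin(2/3)) = pi*(54/305 - 138*I/305)*sin(2/3) + 6*I*pi*sin(1 - I)/5

Final answer: pi*(54/305 - 138*I/305)*sin(2/3) + 6*I*pi*sin(1 - I)/5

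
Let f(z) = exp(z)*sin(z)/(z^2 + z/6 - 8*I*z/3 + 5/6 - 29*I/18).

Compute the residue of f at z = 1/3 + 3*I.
Write f(z) = P(z)/Q(z) with P(z) = exp(z)*sin(z) and Q(z) = z^2 + z/6 - 8*I*z/3 + 5/6 - 29*I/18.
The denominator factors as Q(z) = (z - 1/3 - 3*I)*(z + 1/2 + I/3), so z = 1/3 + 3*I is a simple zero of Q and P is analytic there; z = 1/3 + 3*I is therefore a simple pole and
  Res(f, z₀) = P(z₀)/Q'(z₀).

Q'(z) = 2*z + 1/6 - 8*I/3, so Q'(1/3 + 3*I) = 5/6 + 10*I/3.
P(1/3 + 3*I) = exp(1/3 + 3*I)*sin(1/3 + 3*I).

Res(f, 1/3 + 3*I) = (exp(1/3 + 3*I)*sin(1/3 + 3*I))/(5/6 + 10*I/3) = (6/85 - 24*I/85)*exp(1/3 + 3*I)*sin(1/3 + 3*I)

Final answer: (6/85 - 24*I/85)*exp(1/3 + 3*I)*sin(1/3 + 3*I)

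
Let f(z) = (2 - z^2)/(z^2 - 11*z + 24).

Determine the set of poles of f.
The singularities of f are the zeros of the denominator. Factoring,
  z^2 - 11*z + 24 = (z - 8)*(z - 3)
so the candidates are z = 8, z = 3.

Check the numerator P(z) = 2 - z^2 at each one:
  P(8) = -62 ≠ 0, so z = 8 is a (simple) pole.
  P(3) = -7 ≠ 0, so z = 3 is a (simple) pole.

Poles of f: {3, 8}

Final answer: {3, 8}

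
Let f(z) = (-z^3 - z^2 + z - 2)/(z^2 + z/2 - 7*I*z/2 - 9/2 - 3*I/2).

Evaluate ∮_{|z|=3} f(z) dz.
By the residue theorem, ∮_C f(z) dz = 2πi · (sum of the residues of f at the poles inside |z| = 3).

The denominator factors as (z - 1 - 2*I)*(z + 3/2 - 3*I/2), so the singularities of f are simple poles at z = 1 + 2*I, z = -3/2 + 3*I/2.
  |1 + 2*I|² = 5 < 9 = 3², so this pole is inside the contour.
  |-3/2 + 3*I/2|² = 9/2 < 9 = 3², so this pole is inside the contour.

With P(z) = -z^3 - z^2 + z - 2 and Q(z) = z^2 + z/2 - 7*I*z/2 - 9/2 - 3*I/2, each pole is simple, so Res(f, z₀) = P(z₀)/Q'(z₀) with Q'(z) = 2*z + 1/2 - 7*I/2.
  Res(f, 1 + 2*I) = P(1 + 2*I)/Q'(1 + 2*I) = (13)/(5/2 + I/2) = 5 - I
  Res(f, -3/2 + 3*I/2) = P(-3/2 + 3*I/2)/Q'(-3/2 + 3*I/2) = (-41/4 - 3*I/4)/(-5/2 - I/2) = 4 - I/2

Sum of residues inside C: 9 - 3*I/2
∮_C f(z) dz = 2πi · (9 - 3*I/2) = pi*(3 + 18*I)

Final answer: pi*(3 + 18*I)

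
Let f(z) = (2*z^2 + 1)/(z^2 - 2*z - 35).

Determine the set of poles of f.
The singularities of f are the zeros of the denominator. Factoring,
  z^2 - 2*z - 35 = (z + 5)*(z - 7)
so the candidates are z = -5, z = 7.

Check the numerator P(z) = 2*z^2 + 1 at each one:
  P(-5) = 51 ≠ 0, so z = -5 is a (simple) pole.
  P(7) = 99 ≠ 0, so z = 7 is a (simple) pole.

Poles of f: {-5, 7}

Final answer: {-5, 7}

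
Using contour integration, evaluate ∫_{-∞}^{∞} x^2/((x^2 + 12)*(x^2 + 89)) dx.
Let f(z) = z^2/((z^2 + 12)*(z^2 + 89)). The denominator has no real zeros and deg Q - deg P = 2 ≥ 2, so the integral of f over the upper semicircle |z| = R tends to 0 as R → ∞. Closing the contour in the upper half-plane,
  ∫_{-∞}^{∞} f(x) dx = 2πi · Σ Res(f, z_k)  over the poles with Im z_k > 0.

Zeros of the denominator: z^2 + 89 = 0 gives z = ±sqrt(89)*I; z^2 + 12 = 0 gives z = ±2*sqrt(3)*I.
Upper half-plane: z = 2*sqrt(3)*I, z = sqrt(89)*I (simple).

Each pole is a simple zero of Q(z) = z^4 + 101*z^2 + 1068, so Res(f, z₀) = P(z₀)/Q'(z₀) with P(z) = z^2, Q'(z) = 4*z^3 + 202*z:
  Res(f, 2*sqrt(3)*I) = (-12)/(308*sqrt(3)*I) = sqrt(3)*I/77
  Res(f, sqrt(89)*I) = (-89)/(-154*sqrt(89)*I) = -sqrt(89)*I/154

Sum of residues: I*(-sqrt(89) + 2*sqrt(3))/154
∫_{-∞}^{∞} f(x) dx = 2πi · (I*(-sqrt(89) + 2*sqrt(3))/154) = pi*(-2*sqrt(3) + sqrt(89))/77

Final answer: pi*(-2*sqrt(3) + sqrt(89))/77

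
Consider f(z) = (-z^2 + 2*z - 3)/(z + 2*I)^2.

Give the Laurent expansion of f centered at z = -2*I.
Put w = z - (-2*I), i.e. z = w - 2*I. The denominator is w^2, so it suffices to rewrite the numerator in powers of w.

P(z) = -z^2 + 2*z - 3
P(w - 2*I) = 1 - 4*I + (2 + 4*I)*w - w^2

Dividing each term by w^2:
  f = (1 - 4*I)/w^2 + (2 + 4*I)/w - 1

Substituting back w = z + 2*I:
  f(z) = (1 - 4*I)/(z + 2*I)^2 + (2 + 4*I)/(z + 2*I) - 1

The series is finite because the numerator is a polynomial; the negative powers form the principal part, and the coefficient of 1/(z + 2*I) gives Res(f, -2*I) = 2 + 4*I.

Final answer: (1 - 4*I)/(z + 2*I)^2 + (2 + 4*I)/(z + 2*I) - 1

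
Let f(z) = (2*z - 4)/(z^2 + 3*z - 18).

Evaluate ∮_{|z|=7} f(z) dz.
By the residue theorem, ∮_C f(z) dz = 2πi · (sum of the residues of f at the poles inside |z| = 7).

The denominator factors as (z + 6)*(z - 3), so the singularities of f are simple poles at z = -6, z = 3.
  |-6|² = 36 < 49 = 7², so this pole is inside the contour.
  |3|² = 9 < 49 = 7², so this pole is inside the contour.

With P(z) = 2*z - 4 and Q(z) = z^2 + 3*z - 18, each pole is simple, so Res(f, z₀) = P(z₀)/Q'(z₀) with Q'(z) = 2*z + 3.
  Res(f, -6) = P(-6)/Q'(-6) = (-16)/(-9) = 16/9
  Res(f, 3) = P(3)/Q'(3) = (2)/(9) = 2/9

Sum of residues inside C: 2
∮_C f(z) dz = 2πi · (2) = 4*I*pi

Final answer: 4*I*pi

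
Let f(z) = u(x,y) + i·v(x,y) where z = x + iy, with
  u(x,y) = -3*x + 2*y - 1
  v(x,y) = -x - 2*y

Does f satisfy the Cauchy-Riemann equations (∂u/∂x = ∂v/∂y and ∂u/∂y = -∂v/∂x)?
∂u/∂x = -3
∂v/∂y = -2
∂u/∂y = 2
∂v/∂x = -1
∂u/∂x ≠ ∂v/∂y and ∂u/∂y ≠ -∂v/∂x; the Cauchy-Riemann equations are not satisfied, so f is not analytic.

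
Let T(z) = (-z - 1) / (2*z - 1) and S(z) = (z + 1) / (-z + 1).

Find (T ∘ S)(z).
(T ∘ S)(z) = T(S(z)) = ((-1)*S(z) + (-1))/((2)*S(z) + (-1)). Multiply numerator and denominator by -z + 1:
  numerator:   (-1)*(z + 1) + (-1)*(-z + 1) = -2
  denominator: (2)*(z + 1) + (-1)*(-z + 1) = 3*z + 1
(T ∘ S)(z) = -2/(3*z + 1)

Final answer: -2/(3*z + 1)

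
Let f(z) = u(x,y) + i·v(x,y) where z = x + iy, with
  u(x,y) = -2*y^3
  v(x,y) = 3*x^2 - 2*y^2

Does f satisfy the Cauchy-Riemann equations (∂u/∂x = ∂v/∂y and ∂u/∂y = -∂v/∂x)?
∂u/∂x = 0
∂v/∂y = -4*y
∂u/∂y = -6*y^2
∂v/∂x = 6*x
∂u/∂x ≠ ∂v/∂y and ∂u/∂y ≠ -∂v/∂x; the Cauchy-Riemann equations are not satisfied, so f is not analytic.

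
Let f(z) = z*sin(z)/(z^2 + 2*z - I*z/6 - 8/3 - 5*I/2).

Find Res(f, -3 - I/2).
(-453/625 + 54*I/625)*sin(3 + I/2)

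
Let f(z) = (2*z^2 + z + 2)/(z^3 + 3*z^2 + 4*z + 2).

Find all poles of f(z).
{-1 - I, -1, -1 + I}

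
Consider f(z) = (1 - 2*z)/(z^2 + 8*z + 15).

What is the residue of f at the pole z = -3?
Write f(z) = P(z)/Q(z) with P(z) = 1 - 2*z and Q(z) = z^2 + 8*z + 15.
The denominator factors as Q(z) = (z + 3)*(z + 5), so z = -3 is a simple zero of Q and P is analytic there; z = -3 is therefore a simple pole and
  Res(f, z₀) = P(z₀)/Q'(z₀).

Q'(z) = 2*z + 8, so Q'(-3) = 2.
P(-3) = 7.

Res(f, -3) = (7)/(2) = 7/2

Final answer: 7/2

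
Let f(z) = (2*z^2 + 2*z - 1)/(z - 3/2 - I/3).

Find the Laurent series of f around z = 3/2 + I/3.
Put w = z - (3/2 + I/3), i.e. z = w + 3/2 + I/3. The denominator is w, so it suffices to rewrite the numerator in powers of w.

P(z) = 2*z^2 + 2*z - 1
P(w + 3/2 + I/3) = 113/18 + 8*I/3 + (8 + 4*I/3)*w + 2*w^2

Dividing each term by w:
  f = (113/18 + 8*I/3)/w + 8 + 4*I/3 + 2*w

Substituting back w = z - 3/2 - I/3:
  f(z) = (113/18 + 8*I/3)/(z - 3/2 - I/3) + 8 + 4*I/3 + 2*(z - 3/2 - I/3)

The series is finite because the numerator is a polynomial; the negative powers form the principal part, and the coefficient of 1/(z - 3/2 - I/3) gives Res(f, 3/2 + I/3) = 113/18 + 8*I/3.

Final answer: (113/18 + 8*I/3)/(z - 3/2 - I/3) + 8 + 4*I/3 + 2*(z - 3/2 - I/3)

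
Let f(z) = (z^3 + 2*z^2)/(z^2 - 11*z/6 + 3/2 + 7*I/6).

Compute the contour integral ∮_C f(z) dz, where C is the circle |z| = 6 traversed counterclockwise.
By the residue theorem, ∮_C f(z) dz = 2πi · (sum of the residues of f at the poles inside |z| = 6).

The denominator factors as (z - 3/2 + I)*(z - 1/3 - I), so the singularities of f are simple poles at z = 3/2 - I, z = 1/3 + I.
  |3/2 - I|² = 13/4 < 36 = 6², so this pole is inside the contour.
  |1/3 + I|² = 10/9 < 36 = 6², so this pole is inside the contour.

With P(z) = z^3 + 2*z^2 and Q(z) = z^2 - 11*z/6 + 3/2 + 7*I/6, each pole is simple, so Res(f, z₀) = P(z₀)/Q'(z₀) with Q'(z) = 2*z - 11/6.
  Res(f, 3/2 - I) = P(3/2 - I)/Q'(3/2 - I) = (11/8 - 47*I/4)/(7/6 - 2*I) = 3615/772 - 789*I/386
  Res(f, 1/3 + I) = P(1/3 + I)/Q'(1/3 + I) = (-74/27 + 2*I/3)/(-7/6 + 2*I) = 1468/1737 + 508*I/579

Sum of residues inside C: 199/36 - 7*I/6
∮_C f(z) dz = 2πi · (199/36 - 7*I/6) = pi*(7/3 + 199*I/18)

Final answer: pi*(7/3 + 199*I/18)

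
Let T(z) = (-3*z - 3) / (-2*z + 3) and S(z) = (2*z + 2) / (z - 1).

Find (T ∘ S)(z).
(T ∘ S)(z) = T(S(z)) = ((-3)*S(z) + (-3))/((-2)*S(z) + (3)). Multiply numerator and denominator by z - 1:
  numerator:   (-3)*(2*z + 2) + (-3)*(z - 1) = -9*z - 3
  denominator: (-2)*(2*z + 2) + (3)*(z - 1) = -z - 7
(T ∘ S)(z) = (-9*z - 3)/(-z - 7) = (9*z + 3)/(z + 7)

Final answer: (9*z + 3)/(z + 7)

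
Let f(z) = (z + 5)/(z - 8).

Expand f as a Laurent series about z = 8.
Put w = z - (8), i.e. z = w + 8. The denominator is w, so it suffices to rewrite the numerator in powers of w.

P(z) = z + 5
P(w + 8) = 13 + w

Dividing each term by w:
  f = 13/w + 1

Substituting back w = z - 8:
  f(z) = 13/(z - 8) + 1

The series is finite because the numerator is a polynomial; the negative powers form the principal part, and the coefficient of 1/(z - 8) gives Res(f, 8) = 13.

Final answer: 13/(z - 8) + 1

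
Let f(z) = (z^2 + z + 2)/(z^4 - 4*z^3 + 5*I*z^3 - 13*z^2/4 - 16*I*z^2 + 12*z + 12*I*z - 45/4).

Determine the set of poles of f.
The singularities of f are the zeros of the denominator. Factoring,
  z^4 - 4*z^3 + 5*I*z^3 - 13*z^2/4 - 16*I*z^2 + 12*z + 12*I*z - 45/4 = (z + I)*(z + 3*I)*(z - 3 + 3*I/2)*(z - 1 - I/2)
so the candidates are z = -I, z = -3*I, z = 3 - 3*I/2, z = 1 + I/2.

Check the numerator P(z) = z^2 + z + 2 at each one:
  P(-I) = 1 - I ≠ 0, so z = -I is a (simple) pole.
  P(-3*I) = -7 - 3*I ≠ 0, so z = -3*I is a (simple) pole.
  P(3 - 3*I/2) = 47/4 - 21*I/2 ≠ 0, so z = 3 - 3*I/2 is a (simple) pole.
  P(1 + I/2) = 15/4 + 3*I/2 ≠ 0, so z = 1 + I/2 is a (simple) pole.

Poles of f: {-3*I, -I, 1 + I/2, 3 - 3*I/2}

Final answer: {-3*I, -I, 1 + I/2, 3 - 3*I/2}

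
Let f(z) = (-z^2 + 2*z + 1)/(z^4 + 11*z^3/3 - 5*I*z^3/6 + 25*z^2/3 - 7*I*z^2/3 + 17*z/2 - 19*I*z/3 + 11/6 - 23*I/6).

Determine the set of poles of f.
The singularities of f are the zeros of the denominator. Factoring,
  z^4 + 11*z^3/3 - 5*I*z^3/6 + 25*z^2/3 - 7*I*z^2/3 + 17*z/2 - 19*I*z/3 + 11/6 - 23*I/6 = (z + 1 - I)*(z + 1 + 2*I)*(z + 2/3 - I/3)*(z + 1 - 3*I/2)
so the candidates are z = -1 + I, z = -1 - 2*I, z = -2/3 + I/3, z = -1 + 3*I/2.

Check the numerator P(z) = -z^2 + 2*z + 1 at each one:
  P(-1 + I) = -1 + 4*I ≠ 0, so z = -1 + I is a (simple) pole.
  P(-1 - 2*I) = 2 - 8*I ≠ 0, so z = -1 - 2*I is a (simple) pole.
  P(-2/3 + I/3) = -2/3 + 10*I/9 ≠ 0, so z = -2/3 + I/3 is a (simple) pole.
  P(-1 + 3*I/2) = 1/4 + 6*I ≠ 0, so z = -1 + 3*I/2 is a (simple) pole.

Poles of f: {-1 - 2*I, -1 + I, -1 + 3*I/2, -2/3 + I/3}

Final answer: {-1 - 2*I, -1 + I, -1 + 3*I/2, -2/3 + I/3}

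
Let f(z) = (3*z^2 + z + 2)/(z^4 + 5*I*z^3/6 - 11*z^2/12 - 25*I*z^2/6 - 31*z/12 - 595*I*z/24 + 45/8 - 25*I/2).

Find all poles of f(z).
The singularities of f are the zeros of the denominator. Factoring,
  z^4 + 5*I*z^3/6 - 11*z^2/12 - 25*I*z^2/6 - 31*z/12 - 595*I*z/24 + 45/8 - 25*I/2 = (z + 1/2 + 3*I)*(z + 2 - I)*(z - 3 - 3*I/2)*(z + 1/2 + I/3)
so the candidates are z = -1/2 - 3*I, z = -2 + I, z = 3 + 3*I/2, z = -1/2 - I/3.

Check the numerator P(z) = 3*z^2 + z + 2 at each one:
  P(-1/2 - 3*I) = -99/4 + 6*I ≠ 0, so z = -1/2 - 3*I is a (simple) pole.
  P(-2 + I) = 9 - 11*I ≠ 0, so z = -2 + I is a (simple) pole.
  P(3 + 3*I/2) = 101/4 + 57*I/2 ≠ 0, so z = 3 + 3*I/2 is a (simple) pole.
  P(-1/2 - I/3) = 23/12 + 2*I/3 ≠ 0, so z = -1/2 - I/3 is a (simple) pole.

Poles of f: {-2 + I, -1/2 - 3*I, -1/2 - I/3, 3 + 3*I/2}

Final answer: {-2 + I, -1/2 - 3*I, -1/2 - I/3, 3 + 3*I/2}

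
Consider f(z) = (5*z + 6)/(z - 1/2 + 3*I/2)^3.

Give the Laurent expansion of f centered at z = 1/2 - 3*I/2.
(17/2 - 15*I/2)/(z - 1/2 + 3*I/2)^3 + 5/(z - 1/2 + 3*I/2)^2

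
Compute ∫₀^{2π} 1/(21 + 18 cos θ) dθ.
Let J = ∫₀^{2π} dθ/(21 + 18 cos θ).
Put z = e^{iθ}: then cos θ = (z + 1/z)/2, dθ = dz/(iz), and z runs once counterclockwise around |z| = 1:
  J = ∮_{|z|=1} 1/(21 + 18*(z + 1/z)/2) · dz/(iz) = (2/i) ∮_{|z|=1} dz/(18*z^2 + 42*z + 18).
The roots of 18*z^2 + 42*z + 18 are z = (-21 ± sqrt(21^2 - 18^2))/18, with sqrt(117) = 3*sqrt(13); their product is 1, so only z₊ = -7/6 + sqrt(13)/6 lies inside the unit circle (z₋ = -7/6 - sqrt(13)/6 lies outside).
z₊ is a simple zero of q(z) = 18*z^2 + 42*z + 18, so Res(1/q, z₊) = 1/q'(z₊) with q'(z) = 36*z + 42; and q'(z₊) = 18*(z₊ - z₋) = 6*sqrt(13).
Therefore J = (2/i) · 2πi · 1/(6*sqrt(13)) = 2*pi/(3*sqrt(13)) = 2*sqrt(13)*pi/39

Final answer: 2*sqrt(13)*pi/39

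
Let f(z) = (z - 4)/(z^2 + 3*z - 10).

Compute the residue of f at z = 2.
Write f(z) = P(z)/Q(z) with P(z) = z - 4 and Q(z) = z^2 + 3*z - 10.
The denominator factors as Q(z) = (z + 5)*(z - 2), so z = 2 is a simple zero of Q and P is analytic there; z = 2 is therefore a simple pole and
  Res(f, z₀) = P(z₀)/Q'(z₀).

Q'(z) = 2*z + 3, so Q'(2) = 7.
P(2) = -2.

Res(f, 2) = (-2)/(7) = -2/7

Final answer: -2/7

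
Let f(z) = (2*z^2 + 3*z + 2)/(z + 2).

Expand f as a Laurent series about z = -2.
Put w = z - (-2), i.e. z = w - 2. The denominator is w, so it suffices to rewrite the numerator in powers of w.

P(z) = 2*z^2 + 3*z + 2
P(w - 2) = 4 - 5*w + 2*w^2

Dividing each term by w:
  f = 4/w - 5 + 2*w

Substituting back w = z + 2:
  f(z) = 4/(z + 2) - 5 + 2*(z + 2)

The series is finite because the numerator is a polynomial; the negative powers form the principal part, and the coefficient of 1/(z + 2) gives Res(f, -2) = 4.

Final answer: 4/(z + 2) - 5 + 2*(z + 2)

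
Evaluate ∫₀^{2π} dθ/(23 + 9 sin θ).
sqrt(7)*pi/28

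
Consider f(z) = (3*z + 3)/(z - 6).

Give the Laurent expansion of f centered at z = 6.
21/(z - 6) + 3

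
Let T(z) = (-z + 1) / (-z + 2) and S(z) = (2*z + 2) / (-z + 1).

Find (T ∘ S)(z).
(T ∘ S)(z) = T(S(z)) = ((-1)*S(z) + (1))/((-1)*S(z) + (2)). Multiply numerator and denominator by -z + 1:
  numerator:   (-1)*(2*z + 2) + (1)*(-z + 1) = -3*z - 1
  denominator: (-1)*(2*z + 2) + (2)*(-z + 1) = -4*z
(T ∘ S)(z) = (-3*z - 1)/(-4*z) = (3*z + 1)/(4*z)

Final answer: (3*z + 1)/(4*z)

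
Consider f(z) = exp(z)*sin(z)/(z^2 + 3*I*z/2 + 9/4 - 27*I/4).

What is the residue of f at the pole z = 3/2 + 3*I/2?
Write f(z) = P(z)/Q(z) with P(z) = exp(z)*sin(z) and Q(z) = z^2 + 3*I*z/2 + 9/4 - 27*I/4.
The denominator factors as Q(z) = (z + 3/2 + 3*I)*(z - 3/2 - 3*I/2), so z = 3/2 + 3*I/2 is a simple zero of Q and P is analytic there; z = 3/2 + 3*I/2 is therefore a simple pole and
  Res(f, z₀) = P(z₀)/Q'(z₀).

Q'(z) = 2*z + 3*I/2, so Q'(3/2 + 3*I/2) = 3 + 9*I/2.
P(3/2 + 3*I/2) = exp(3/2 + 3*I/2)*sin(3/2 + 3*I/2).

Res(f, 3/2 + 3*I/2) = (exp(3/2 + 3*I/2)*sin(3/2 + 3*I/2))/(3 + 9*I/2) = (4/39 - 2*I/13)*exp(3/2 + 3*I/2)*sin(3/2 + 3*I/2)

Final answer: (4/39 - 2*I/13)*exp(3/2 + 3*I/2)*sin(3/2 + 3*I/2)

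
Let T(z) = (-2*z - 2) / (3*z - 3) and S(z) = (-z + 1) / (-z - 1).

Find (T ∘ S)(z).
2*z/3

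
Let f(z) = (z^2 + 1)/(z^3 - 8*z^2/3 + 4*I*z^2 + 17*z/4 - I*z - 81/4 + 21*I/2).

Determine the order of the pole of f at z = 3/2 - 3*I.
2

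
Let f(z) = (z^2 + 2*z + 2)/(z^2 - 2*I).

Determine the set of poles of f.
The singularities of f are the zeros of the denominator. Factoring,
  z^2 - 2*I = (z + 1 + I)*(z - 1 - I)
so the candidates are z = -1 - I, z = 1 + I.

Check the numerator P(z) = z^2 + 2*z + 2 at each one:
  P(-1 - I) = 0, so the factor (z + 1 + I) cancels and z = -1 - I is only a removable singularity, not a pole.
  P(1 + I) = 4 + 4*I ≠ 0, so z = 1 + I is a (simple) pole.

Poles of f: {1 + I}

Final answer: {1 + I}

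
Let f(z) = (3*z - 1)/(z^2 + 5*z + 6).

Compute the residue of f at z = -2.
Write f(z) = P(z)/Q(z) with P(z) = 3*z - 1 and Q(z) = z^2 + 5*z + 6.
The denominator factors as Q(z) = (z + 2)*(z + 3), so z = -2 is a simple zero of Q and P is analytic there; z = -2 is therefore a simple pole and
  Res(f, z₀) = P(z₀)/Q'(z₀).

Q'(z) = 2*z + 5, so Q'(-2) = 1.
P(-2) = -7.

Res(f, -2) = (-7)/(1) = -7

Final answer: -7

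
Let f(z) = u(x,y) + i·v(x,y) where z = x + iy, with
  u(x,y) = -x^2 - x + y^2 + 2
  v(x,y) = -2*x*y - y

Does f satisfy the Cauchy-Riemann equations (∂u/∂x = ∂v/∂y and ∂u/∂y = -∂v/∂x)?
∂u/∂x = -2*x - 1
∂v/∂y = -2*x - 1
∂u/∂y = 2*y
∂v/∂x = -2*y
∂u/∂x = ∂v/∂y and ∂u/∂y = -∂v/∂x hold identically; f is analytic.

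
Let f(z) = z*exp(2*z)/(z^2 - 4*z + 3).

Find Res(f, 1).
Write f(z) = P(z)/Q(z) with P(z) = z*exp(2*z) and Q(z) = z^2 - 4*z + 3.
The denominator factors as Q(z) = (z - 1)*(z - 3), so z = 1 is a simple zero of Q and P is analytic there; z = 1 is therefore a simple pole and
  Res(f, z₀) = P(z₀)/Q'(z₀).

Q'(z) = 2*z - 4, so Q'(1) = -2.
P(1) = exp(2).

Res(f, 1) = (exp(2))/(-2) = -exp(2)/2

Final answer: -exp(2)/2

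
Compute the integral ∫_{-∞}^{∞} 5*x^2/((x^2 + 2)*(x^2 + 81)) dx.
Let f(z) = 5*z^2/((z^2 + 2)*(z^2 + 81)). The denominator has no real zeros and deg Q - deg P = 2 ≥ 2, so the integral of f over the upper semicircle |z| = R tends to 0 as R → ∞. Closing the contour in the upper half-plane,
  ∫_{-∞}^{∞} f(x) dx = 2πi · Σ Res(f, z_k)  over the poles with Im z_k > 0.

Zeros of the denominator: z^2 + 2 = 0 gives z = ±sqrt(2)*I; z^2 + 81 = 0 gives z = ±9*I.
Upper half-plane: z = 9*I, z = sqrt(2)*I (simple).

Each pole is a simple zero of Q(z) = z^4 + 83*z^2 + 162, so Res(f, z₀) = P(z₀)/Q'(z₀) with P(z) = 5*z^2, Q'(z) = 4*z^3 + 166*z:
  Res(f, 9*I) = (-405)/(-1422*I) = -45*I/158
  Res(f, sqrt(2)*I) = (-10)/(158*sqrt(2)*I) = 5*sqrt(2)*I/158

Sum of residues: 5*I*(-9 + sqrt(2))/158
∫_{-∞}^{∞} f(x) dx = 2πi · (5*I*(-9 + sqrt(2))/158) = 5*pi*(9 - sqrt(2))/79

Final answer: 5*pi*(9 - sqrt(2))/79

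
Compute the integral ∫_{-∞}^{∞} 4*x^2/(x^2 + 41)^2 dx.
Let f(z) = 4*z^2/(z^2 + 41)^2. The denominator has no real zeros and deg Q - deg P = 2 ≥ 2, so the integral of f over the upper semicircle |z| = R tends to 0 as R → ∞. Closing the contour in the upper half-plane,
  ∫_{-∞}^{∞} f(x) dx = 2πi · Σ Res(f, z_k)  over the poles with Im z_k > 0.

Zeros of the denominator: z^2 + 41 = 0 gives z = ±sqrt(41)*I.
Upper half-plane: z = sqrt(41)*I (a pole of order 2).

Write f(z) = g(z)/(z - sqrt(41)*I)^2 with g(z) = 4*z^2/(z + sqrt(41)*I)^2. For a double pole, Res(f, z₀) = g'(z₀):
  g'(z) = 8*sqrt(41)*I*z/(z + sqrt(41)*I)^3
  Res(f, sqrt(41)*I) = g'(sqrt(41)*I) = -sqrt(41)*I/41

∫_{-∞}^{∞} f(x) dx = 2πi · (-sqrt(41)*I/41) = 2*sqrt(41)*pi/41

Final answer: 2*sqrt(41)*pi/41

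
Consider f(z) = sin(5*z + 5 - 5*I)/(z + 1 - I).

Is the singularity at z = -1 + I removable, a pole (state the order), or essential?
Let u = z + 1 - I. The argument of sin is 5*z + 5 - 5*I = 5u, so
  f = sin(5u)/u = ((5u) - (5u)^3/6 + ...)/u = 5 - (125/6)*u^2 + ...
The Laurent expansion about u = 0 has no negative powers; equivalently lim_{z→-1 + I} f(z) = 5 exists and is finite.
So the singularity is removable.

Final answer: removable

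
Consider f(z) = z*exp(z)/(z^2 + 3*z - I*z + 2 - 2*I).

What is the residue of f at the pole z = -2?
Write f(z) = P(z)/Q(z) with P(z) = z*exp(z) and Q(z) = z^2 + 3*z - I*z + 2 - 2*I.
The denominator factors as Q(z) = (z + 2)*(z + 1 - I), so z = -2 is a simple zero of Q and P is analytic there; z = -2 is therefore a simple pole and
  Res(f, z₀) = P(z₀)/Q'(z₀).

Q'(z) = 2*z + 3 - I, so Q'(-2) = -1 - I.
P(-2) = -2*exp(-2).

Res(f, -2) = (-2*exp(-2))/(-1 - I) = (1 - I)*exp(-2)

Final answer: (1 - I)*exp(-2)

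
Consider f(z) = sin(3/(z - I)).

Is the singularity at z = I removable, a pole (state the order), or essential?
Let u = z - I. Then
  sin(3/u) = Σ_{k≥0} (-1)^k (3)^(2k+1)/((2k+1)!·u^(2k+1)) = 3/u - 9/(2*u^3) + 81/(40*u^5) + ...
which has infinitely many negative powers of u, so sin(3/(z - I)) has an essential singularity at z = I.
So the singularity is essential.

Final answer: essential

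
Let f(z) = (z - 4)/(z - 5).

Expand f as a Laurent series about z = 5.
Put w = z - (5), i.e. z = w + 5. The denominator is w, so it suffices to rewrite the numerator in powers of w.

P(z) = z - 4
P(w + 5) = 1 + w

Dividing each term by w:
  f = 1/w + 1

Substituting back w = z - 5:
  f(z) = 1/(z - 5) + 1

The series is finite because the numerator is a polynomial; the negative powers form the principal part, and the coefficient of 1/(z - 5) gives Res(f, 5) = 1.

Final answer: 1/(z - 5) + 1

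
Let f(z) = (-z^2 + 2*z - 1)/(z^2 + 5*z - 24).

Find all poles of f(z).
{-8, 3}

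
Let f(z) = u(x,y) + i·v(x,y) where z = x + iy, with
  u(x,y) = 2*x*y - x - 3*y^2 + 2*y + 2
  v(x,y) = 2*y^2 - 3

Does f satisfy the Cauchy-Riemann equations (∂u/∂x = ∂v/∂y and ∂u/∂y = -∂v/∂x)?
∂u/∂x = 2*y - 1
∂v/∂y = 4*y
∂u/∂y = 2*x - 6*y + 2
∂v/∂x = 0
∂u/∂x ≠ ∂v/∂y and ∂u/∂y ≠ -∂v/∂x; the Cauchy-Riemann equations are not satisfied, so f is not analytic.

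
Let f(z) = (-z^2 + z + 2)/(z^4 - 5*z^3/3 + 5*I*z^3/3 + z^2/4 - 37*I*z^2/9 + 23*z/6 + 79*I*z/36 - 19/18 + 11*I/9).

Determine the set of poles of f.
The singularities of f are the zeros of the denominator. Factoring,
  z^4 - 5*z^3/3 + 5*I*z^3/3 + z^2/4 - 37*I*z^2/9 + 23*z/6 + 79*I*z/36 - 19/18 + 11*I/9 = (z - 3/2 - I)*(z + 1/2 + I)*(z + 2*I/3)*(z - 2/3 + I)
so the candidates are z = 3/2 + I, z = -1/2 - I, z = -2*I/3, z = 2/3 - I.

Check the numerator P(z) = -z^2 + z + 2 at each one:
  P(3/2 + I) = 9/4 - 2*I ≠ 0, so z = 3/2 + I is a (simple) pole.
  P(-1/2 - I) = 9/4 - 2*I ≠ 0, so z = -1/2 - I is a (simple) pole.
  P(-2*I/3) = 22/9 - 2*I/3 ≠ 0, so z = -2*I/3 is a (simple) pole.
  P(2/3 - I) = 29/9 + I/3 ≠ 0, so z = 2/3 - I is a (simple) pole.

Poles of f: {-1/2 - I, -2*I/3, 2/3 - I, 3/2 + I}

Final answer: {-1/2 - I, -2*I/3, 2/3 - I, 3/2 + I}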